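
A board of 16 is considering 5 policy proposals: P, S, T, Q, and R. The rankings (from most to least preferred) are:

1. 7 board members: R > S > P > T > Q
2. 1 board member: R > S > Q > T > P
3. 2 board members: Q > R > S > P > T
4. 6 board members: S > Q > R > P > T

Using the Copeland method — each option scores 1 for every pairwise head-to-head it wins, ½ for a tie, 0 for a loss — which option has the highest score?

P: beats T; loses to S, Q, and R → score 1.
S: beats P, T, and Q; loses to R → score 3.
T: loses to P, S, Q, and R → score 0.
Q: beats P and T; ties R; loses to S → score 2.5.
R: beats P, S, and T; ties Q → score 3.5.
R has the best pairwise record.

R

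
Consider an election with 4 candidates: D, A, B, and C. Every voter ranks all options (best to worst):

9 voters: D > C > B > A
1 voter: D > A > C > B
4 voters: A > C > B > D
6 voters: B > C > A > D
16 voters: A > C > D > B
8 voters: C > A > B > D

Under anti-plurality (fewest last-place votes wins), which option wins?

Last-place votes: D 18, A 9, B 17, C 0.
C is ranked last by the fewest voters, so C wins.

C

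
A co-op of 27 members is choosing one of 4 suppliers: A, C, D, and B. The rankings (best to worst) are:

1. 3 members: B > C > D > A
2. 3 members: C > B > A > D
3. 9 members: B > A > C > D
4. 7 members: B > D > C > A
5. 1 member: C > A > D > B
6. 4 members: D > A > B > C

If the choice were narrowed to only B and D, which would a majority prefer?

Voters preferring B to D: 22; preferring D to B: 5.
B wins the head-to-head.

B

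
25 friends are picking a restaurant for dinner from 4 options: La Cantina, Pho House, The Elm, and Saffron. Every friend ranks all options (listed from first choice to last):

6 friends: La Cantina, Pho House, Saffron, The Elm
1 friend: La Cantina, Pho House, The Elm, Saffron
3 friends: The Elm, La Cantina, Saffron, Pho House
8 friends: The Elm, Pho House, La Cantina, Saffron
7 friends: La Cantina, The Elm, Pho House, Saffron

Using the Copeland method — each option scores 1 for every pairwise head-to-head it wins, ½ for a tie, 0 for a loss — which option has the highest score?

La Cantina

La Cantina: beats Pho House, The Elm, and Saffron → score 3.
Pho House: beats Saffron; loses to La Cantina and The Elm → score 1.
The Elm: beats Pho House and Saffron; loses to La Cantina → score 2.
Saffron: loses to La Cantina, Pho House, and The Elm → score 0.
La Cantina has the best pairwise record.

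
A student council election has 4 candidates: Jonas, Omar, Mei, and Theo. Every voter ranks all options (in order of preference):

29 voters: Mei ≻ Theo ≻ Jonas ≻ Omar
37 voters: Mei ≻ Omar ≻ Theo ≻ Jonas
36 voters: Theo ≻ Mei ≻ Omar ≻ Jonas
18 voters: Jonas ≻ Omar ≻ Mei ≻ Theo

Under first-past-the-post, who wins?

First-place votes: Jonas 18, Omar 0, Mei 66, Theo 36.
Mei has the most first-place votes.

Mei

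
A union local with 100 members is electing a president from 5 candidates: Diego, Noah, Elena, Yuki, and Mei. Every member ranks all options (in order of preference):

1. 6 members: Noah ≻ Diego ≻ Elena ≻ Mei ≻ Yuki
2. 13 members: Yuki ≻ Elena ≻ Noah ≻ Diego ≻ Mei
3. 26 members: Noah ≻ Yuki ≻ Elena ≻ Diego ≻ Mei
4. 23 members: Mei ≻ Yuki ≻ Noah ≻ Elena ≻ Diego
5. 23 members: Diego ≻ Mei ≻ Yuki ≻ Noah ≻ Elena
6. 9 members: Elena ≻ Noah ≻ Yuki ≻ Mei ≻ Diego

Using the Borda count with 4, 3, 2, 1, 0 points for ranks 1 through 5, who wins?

Diego: 6·3 + 13·1 + 26·1 + 23·0 + 23·4 + 9·0 = 149
Noah: 6·4 + 13·2 + 26·4 + 23·2 + 23·1 + 9·3 = 250
Elena: 6·2 + 13·3 + 26·2 + 23·1 + 23·0 + 9·4 = 162
Yuki: 6·0 + 13·4 + 26·3 + 23·3 + 23·2 + 9·2 = 263
Mei: 6·1 + 13·0 + 26·0 + 23·4 + 23·3 + 9·1 = 176
Yuki has the highest Borda score (263).

Yuki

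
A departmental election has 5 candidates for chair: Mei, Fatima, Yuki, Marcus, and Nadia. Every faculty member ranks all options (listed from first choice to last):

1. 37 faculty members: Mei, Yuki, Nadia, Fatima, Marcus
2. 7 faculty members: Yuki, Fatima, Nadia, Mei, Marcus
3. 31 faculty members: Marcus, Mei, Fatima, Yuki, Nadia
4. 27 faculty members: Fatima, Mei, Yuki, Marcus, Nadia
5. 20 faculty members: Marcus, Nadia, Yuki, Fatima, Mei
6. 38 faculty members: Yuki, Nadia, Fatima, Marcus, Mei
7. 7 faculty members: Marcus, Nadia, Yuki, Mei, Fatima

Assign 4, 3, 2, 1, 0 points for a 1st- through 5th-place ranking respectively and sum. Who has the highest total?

Mei: 37·4 + 7·1 + 31·3 + 27·3 + 20·0 + 38·0 + 7·1 = 336
Fatima: 37·1 + 7·3 + 31·2 + 27·4 + 20·1 + 38·2 + 7·0 = 324
Yuki: 37·3 + 7·4 + 31·1 + 27·2 + 20·2 + 38·4 + 7·2 = 430
Marcus: 37·0 + 7·0 + 31·4 + 27·1 + 20·4 + 38·1 + 7·4 = 297
Nadia: 37·2 + 7·2 + 31·0 + 27·0 + 20·3 + 38·3 + 7·3 = 283
Yuki has the highest Borda score (430).

Yuki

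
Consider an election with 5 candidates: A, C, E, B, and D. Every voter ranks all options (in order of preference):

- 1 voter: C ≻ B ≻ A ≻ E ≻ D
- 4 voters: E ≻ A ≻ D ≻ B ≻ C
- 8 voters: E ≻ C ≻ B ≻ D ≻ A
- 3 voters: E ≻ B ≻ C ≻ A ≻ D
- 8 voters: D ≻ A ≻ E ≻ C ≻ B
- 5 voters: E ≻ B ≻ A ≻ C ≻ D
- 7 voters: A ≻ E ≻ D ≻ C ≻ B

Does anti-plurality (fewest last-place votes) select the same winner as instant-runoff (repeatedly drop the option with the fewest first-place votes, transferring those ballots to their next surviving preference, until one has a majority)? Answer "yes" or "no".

Anti-plurality — last-place votes: A 8, C 4, E 0, B 15, D 9. Winner: E.
Instant-runoff — R1 A 7, C 1, E 20, B 0, D 8 (E winner). Winner: E.
The two methods agree.

yes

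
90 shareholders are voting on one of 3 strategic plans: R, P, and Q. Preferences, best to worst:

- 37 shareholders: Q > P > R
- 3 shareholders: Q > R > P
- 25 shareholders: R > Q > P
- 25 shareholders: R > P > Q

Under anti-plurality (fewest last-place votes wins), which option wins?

Q

Last-place votes: R 37, P 28, Q 25.
Q is ranked last by the fewest voters, so Q wins.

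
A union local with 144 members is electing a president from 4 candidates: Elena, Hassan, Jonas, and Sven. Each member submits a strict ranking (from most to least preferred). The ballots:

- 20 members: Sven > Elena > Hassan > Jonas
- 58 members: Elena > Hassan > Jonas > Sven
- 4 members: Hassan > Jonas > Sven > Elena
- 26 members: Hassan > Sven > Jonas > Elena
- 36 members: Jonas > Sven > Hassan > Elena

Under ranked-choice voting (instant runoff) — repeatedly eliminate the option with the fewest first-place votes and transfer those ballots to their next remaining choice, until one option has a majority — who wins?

Round 1: Elena 58, Hassan 30, Jonas 36, Sven 20. Eliminate Sven.
Round 2: Elena 78, Hassan 30, Jonas 36. Elena has a majority.

Elena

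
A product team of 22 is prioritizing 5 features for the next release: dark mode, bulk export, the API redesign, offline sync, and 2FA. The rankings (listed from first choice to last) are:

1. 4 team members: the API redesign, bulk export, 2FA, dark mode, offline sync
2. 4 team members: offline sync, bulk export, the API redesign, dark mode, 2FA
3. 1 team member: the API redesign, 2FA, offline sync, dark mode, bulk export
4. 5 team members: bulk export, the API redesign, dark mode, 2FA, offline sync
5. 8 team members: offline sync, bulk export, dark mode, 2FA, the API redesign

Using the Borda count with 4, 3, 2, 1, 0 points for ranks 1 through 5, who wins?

bulk export

dark mode: 4·1 + 4·1 + 1·1 + 5·2 + 8·2 = 35
bulk export: 4·3 + 4·3 + 1·0 + 5·4 + 8·3 = 68
the API redesign: 4·4 + 4·2 + 1·4 + 5·3 + 8·0 = 43
offline sync: 4·0 + 4·4 + 1·2 + 5·0 + 8·4 = 50
2FA: 4·2 + 4·0 + 1·3 + 5·1 + 8·1 = 24
bulk export has the highest Borda score (68).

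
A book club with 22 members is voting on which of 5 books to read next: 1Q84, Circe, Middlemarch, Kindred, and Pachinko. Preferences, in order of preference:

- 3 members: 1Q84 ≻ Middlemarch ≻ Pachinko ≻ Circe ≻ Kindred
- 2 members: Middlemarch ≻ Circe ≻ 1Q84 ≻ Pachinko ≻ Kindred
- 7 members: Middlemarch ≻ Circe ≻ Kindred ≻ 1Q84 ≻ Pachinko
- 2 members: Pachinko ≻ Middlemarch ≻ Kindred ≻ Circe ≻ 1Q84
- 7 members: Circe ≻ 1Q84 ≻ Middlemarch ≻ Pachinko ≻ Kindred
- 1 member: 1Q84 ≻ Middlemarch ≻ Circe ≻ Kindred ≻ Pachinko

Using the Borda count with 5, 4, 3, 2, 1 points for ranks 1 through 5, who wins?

Middlemarch

1Q84: 3·5 + 2·3 + 7·2 + 2·1 + 7·4 + 1·5 = 70
Circe: 3·2 + 2·4 + 7·4 + 2·2 + 7·5 + 1·3 = 84
Middlemarch: 3·4 + 2·5 + 7·5 + 2·4 + 7·3 + 1·4 = 90
Kindred: 3·1 + 2·1 + 7·3 + 2·3 + 7·1 + 1·2 = 41
Pachinko: 3·3 + 2·2 + 7·1 + 2·5 + 7·2 + 1·1 = 45
Middlemarch has the highest Borda score (90).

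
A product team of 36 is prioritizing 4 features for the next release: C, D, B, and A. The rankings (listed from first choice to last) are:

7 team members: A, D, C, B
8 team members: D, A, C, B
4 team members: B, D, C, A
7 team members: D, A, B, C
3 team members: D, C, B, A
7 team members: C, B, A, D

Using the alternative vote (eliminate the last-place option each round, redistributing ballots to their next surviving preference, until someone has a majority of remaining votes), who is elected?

D

Round 1: C 7, D 18, B 4, A 7. Eliminate B.
Round 2: C 7, D 22, A 7. D has a majority.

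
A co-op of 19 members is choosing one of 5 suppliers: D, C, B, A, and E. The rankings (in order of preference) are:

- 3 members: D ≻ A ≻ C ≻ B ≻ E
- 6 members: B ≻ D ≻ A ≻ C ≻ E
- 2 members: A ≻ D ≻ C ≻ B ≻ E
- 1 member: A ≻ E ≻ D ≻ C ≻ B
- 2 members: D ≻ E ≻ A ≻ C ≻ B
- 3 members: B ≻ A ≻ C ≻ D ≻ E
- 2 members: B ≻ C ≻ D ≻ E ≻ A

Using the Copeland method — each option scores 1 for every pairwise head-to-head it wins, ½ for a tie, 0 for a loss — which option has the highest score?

D: beats C, A, and E; loses to B → score 3.
C: beats E; loses to D, B, and A → score 1.
B: beats D, C, A, and E → score 4.
A: beats C and E; loses to D and B → score 2.
E: loses to D, C, B, and A → score 0.
B has the best pairwise record.

B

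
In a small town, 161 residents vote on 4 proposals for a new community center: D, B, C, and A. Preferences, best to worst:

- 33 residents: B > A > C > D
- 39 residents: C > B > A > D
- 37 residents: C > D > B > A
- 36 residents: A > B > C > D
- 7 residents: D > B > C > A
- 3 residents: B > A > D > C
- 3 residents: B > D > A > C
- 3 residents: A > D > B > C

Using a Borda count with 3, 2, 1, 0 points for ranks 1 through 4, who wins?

B

D: 33·0 + 39·0 + 37·2 + 36·0 + 7·3 + 3·1 + 3·2 + 3·2 = 110
B: 33·3 + 39·2 + 37·1 + 36·2 + 7·2 + 3·3 + 3·3 + 3·1 = 321
C: 33·1 + 39·3 + 37·3 + 36·1 + 7·1 + 3·0 + 3·0 + 3·0 = 304
A: 33·2 + 39·1 + 37·0 + 36·3 + 7·0 + 3·2 + 3·1 + 3·3 = 231
B has the highest Borda score (321).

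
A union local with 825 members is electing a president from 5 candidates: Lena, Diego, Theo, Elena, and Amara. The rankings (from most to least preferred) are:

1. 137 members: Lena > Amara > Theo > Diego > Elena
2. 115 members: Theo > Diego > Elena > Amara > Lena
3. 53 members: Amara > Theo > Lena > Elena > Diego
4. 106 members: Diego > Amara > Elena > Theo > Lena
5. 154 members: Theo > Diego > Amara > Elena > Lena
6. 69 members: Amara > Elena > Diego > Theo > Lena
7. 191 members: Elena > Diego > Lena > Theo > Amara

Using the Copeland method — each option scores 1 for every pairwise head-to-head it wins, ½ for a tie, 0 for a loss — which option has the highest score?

Lena: loses to Diego, Theo, Elena, and Amara → score 0.
Diego: beats Lena, Elena, and Amara; loses to Theo → score 3.
Theo: beats Lena, Diego, Elena, and Amara → score 4.
Elena: beats Lena; loses to Diego, Theo, and Amara → score 1.
Amara: beats Lena and Elena; loses to Diego and Theo → score 2.
Theo has the best pairwise record.

Theo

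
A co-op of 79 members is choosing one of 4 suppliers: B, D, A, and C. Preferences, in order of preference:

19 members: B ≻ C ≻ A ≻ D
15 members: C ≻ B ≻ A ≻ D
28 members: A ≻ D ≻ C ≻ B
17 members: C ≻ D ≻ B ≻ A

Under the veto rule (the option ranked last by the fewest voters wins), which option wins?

C

Last-place votes: B 28, D 34, A 17, C 0.
C is ranked last by the fewest voters, so C wins.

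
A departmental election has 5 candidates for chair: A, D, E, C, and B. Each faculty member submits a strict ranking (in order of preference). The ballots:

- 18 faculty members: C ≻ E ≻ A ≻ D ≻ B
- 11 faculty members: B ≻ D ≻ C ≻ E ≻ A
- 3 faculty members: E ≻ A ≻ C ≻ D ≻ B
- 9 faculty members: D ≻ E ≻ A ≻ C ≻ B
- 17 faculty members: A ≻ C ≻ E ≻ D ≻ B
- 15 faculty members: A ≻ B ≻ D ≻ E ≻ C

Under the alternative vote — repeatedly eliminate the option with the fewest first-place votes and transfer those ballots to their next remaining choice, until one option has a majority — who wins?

Round 1: A 32, D 9, E 3, C 18, B 11. Eliminate E.
Round 2: A 35, D 9, C 18, B 11. Eliminate D.
Round 3: A 44, C 18, B 11. A has a majority.

A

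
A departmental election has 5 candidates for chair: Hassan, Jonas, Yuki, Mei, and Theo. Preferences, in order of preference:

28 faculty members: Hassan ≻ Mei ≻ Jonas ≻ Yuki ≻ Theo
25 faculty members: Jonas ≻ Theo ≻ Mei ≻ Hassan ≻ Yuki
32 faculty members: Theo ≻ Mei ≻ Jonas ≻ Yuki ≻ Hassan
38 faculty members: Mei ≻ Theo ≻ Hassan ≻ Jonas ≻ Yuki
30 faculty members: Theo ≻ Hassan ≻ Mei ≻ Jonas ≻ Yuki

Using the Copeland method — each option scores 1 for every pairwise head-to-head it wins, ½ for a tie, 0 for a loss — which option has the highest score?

Theo

Hassan: beats Jonas and Yuki; loses to Mei and Theo → score 2.
Jonas: beats Yuki; loses to Hassan, Mei, and Theo → score 1.
Yuki: loses to Hassan, Jonas, Mei, and Theo → score 0.
Mei: beats Hassan, Jonas, and Yuki; loses to Theo → score 3.
Theo: beats Hassan, Jonas, Yuki, and Mei → score 4.
Theo has the best pairwise record.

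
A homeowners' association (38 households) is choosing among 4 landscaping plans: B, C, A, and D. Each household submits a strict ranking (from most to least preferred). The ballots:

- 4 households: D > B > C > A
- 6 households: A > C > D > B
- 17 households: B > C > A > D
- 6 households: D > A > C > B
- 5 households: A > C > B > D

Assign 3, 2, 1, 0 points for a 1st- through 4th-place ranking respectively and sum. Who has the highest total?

C

B: 4·2 + 6·0 + 17·3 + 6·0 + 5·1 = 64
C: 4·1 + 6·2 + 17·2 + 6·1 + 5·2 = 66
A: 4·0 + 6·3 + 17·1 + 6·2 + 5·3 = 62
D: 4·3 + 6·1 + 17·0 + 6·3 + 5·0 = 36
C has the highest Borda score (66).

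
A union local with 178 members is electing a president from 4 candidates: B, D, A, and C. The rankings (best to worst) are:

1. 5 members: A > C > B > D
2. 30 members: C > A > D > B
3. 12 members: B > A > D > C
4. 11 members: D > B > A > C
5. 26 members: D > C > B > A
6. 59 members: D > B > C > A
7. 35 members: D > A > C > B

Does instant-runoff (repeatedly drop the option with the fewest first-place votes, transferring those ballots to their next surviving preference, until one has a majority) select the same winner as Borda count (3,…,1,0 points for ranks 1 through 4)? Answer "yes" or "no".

Instant-runoff — R1 B 12, D 131, A 5, C 30 (D winner). Winner: D.
Borda — scores: B 207, D 435, A 180, C 246. Winner: D.
The two methods agree.

yes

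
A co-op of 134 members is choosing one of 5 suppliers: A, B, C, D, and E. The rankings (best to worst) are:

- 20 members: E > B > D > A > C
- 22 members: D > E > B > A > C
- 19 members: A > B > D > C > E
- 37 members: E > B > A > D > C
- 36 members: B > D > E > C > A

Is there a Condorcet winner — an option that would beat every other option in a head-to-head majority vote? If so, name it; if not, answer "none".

none

Checking pairwise contests:
B beats A 115–19.
E beats B 79–55.
A beats C 98–36.
B beats D 112–22.
D beats E 77–57.
Every option loses at least one head-to-head, so there is no Condorcet winner.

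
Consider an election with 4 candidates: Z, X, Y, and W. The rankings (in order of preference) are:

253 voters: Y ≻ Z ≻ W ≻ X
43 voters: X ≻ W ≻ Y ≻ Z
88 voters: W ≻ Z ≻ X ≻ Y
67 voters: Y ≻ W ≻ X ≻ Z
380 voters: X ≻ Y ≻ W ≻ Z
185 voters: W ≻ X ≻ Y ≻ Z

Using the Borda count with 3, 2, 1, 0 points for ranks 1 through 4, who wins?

Y

Z: 253·2 + 43·0 + 88·2 + 67·0 + 380·0 + 185·0 = 682
X: 253·0 + 43·3 + 88·1 + 67·1 + 380·3 + 185·2 = 1794
Y: 253·3 + 43·1 + 88·0 + 67·3 + 380·2 + 185·1 = 1948
W: 253·1 + 43·2 + 88·3 + 67·2 + 380·1 + 185·3 = 1672
Y has the highest Borda score (1948).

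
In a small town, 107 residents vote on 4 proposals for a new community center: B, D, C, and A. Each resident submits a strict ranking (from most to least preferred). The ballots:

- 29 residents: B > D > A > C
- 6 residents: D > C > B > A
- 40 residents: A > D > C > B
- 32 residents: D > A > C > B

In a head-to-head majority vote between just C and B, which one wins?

Voters preferring C to B: 78; preferring B to C: 29.
C wins the head-to-head.

C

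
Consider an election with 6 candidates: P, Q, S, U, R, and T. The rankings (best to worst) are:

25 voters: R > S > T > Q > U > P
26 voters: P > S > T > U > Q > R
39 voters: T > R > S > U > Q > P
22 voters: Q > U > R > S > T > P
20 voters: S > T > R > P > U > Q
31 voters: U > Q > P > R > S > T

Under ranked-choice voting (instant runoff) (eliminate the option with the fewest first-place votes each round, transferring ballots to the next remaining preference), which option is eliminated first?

Round 1: P 26, Q 22, S 20, U 31, R 25, T 39. Eliminate S.

S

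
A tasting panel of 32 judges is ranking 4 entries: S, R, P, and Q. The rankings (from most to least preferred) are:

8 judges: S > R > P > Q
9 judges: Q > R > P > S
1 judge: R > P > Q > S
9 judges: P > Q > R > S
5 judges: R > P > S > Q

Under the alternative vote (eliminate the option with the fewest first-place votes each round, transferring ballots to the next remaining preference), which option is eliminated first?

R

Round 1: S 8, R 6, P 9, Q 9. Eliminate R.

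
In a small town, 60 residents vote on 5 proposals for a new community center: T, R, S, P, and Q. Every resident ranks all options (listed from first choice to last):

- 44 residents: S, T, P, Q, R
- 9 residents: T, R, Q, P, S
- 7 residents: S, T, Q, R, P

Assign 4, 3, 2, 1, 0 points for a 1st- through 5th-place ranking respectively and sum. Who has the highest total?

T: 44·3 + 9·4 + 7·3 = 189
R: 44·0 + 9·3 + 7·1 = 34
S: 44·4 + 9·0 + 7·4 = 204
P: 44·2 + 9·1 + 7·0 = 97
Q: 44·1 + 9·2 + 7·2 = 76
S has the highest Borda score (204).

S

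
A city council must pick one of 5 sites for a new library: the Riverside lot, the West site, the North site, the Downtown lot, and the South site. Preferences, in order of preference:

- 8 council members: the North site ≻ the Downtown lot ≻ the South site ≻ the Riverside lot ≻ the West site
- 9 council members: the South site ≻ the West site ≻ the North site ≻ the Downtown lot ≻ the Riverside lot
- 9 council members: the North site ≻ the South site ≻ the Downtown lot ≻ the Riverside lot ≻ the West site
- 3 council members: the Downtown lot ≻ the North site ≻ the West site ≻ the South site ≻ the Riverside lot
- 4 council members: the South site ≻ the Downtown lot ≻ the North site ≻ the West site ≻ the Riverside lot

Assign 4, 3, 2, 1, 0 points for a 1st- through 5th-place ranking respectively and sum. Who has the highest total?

the Riverside lot: 8·1 + 9·0 + 9·1 + 3·0 + 4·0 = 17
the West site: 8·0 + 9·3 + 9·0 + 3·2 + 4·1 = 37
the North site: 8·4 + 9·2 + 9·4 + 3·3 + 4·2 = 103
the Downtown lot: 8·3 + 9·1 + 9·2 + 3·4 + 4·3 = 75
the South site: 8·2 + 9·4 + 9·3 + 3·1 + 4·4 = 98
the North site has the highest Borda score (103).

the North site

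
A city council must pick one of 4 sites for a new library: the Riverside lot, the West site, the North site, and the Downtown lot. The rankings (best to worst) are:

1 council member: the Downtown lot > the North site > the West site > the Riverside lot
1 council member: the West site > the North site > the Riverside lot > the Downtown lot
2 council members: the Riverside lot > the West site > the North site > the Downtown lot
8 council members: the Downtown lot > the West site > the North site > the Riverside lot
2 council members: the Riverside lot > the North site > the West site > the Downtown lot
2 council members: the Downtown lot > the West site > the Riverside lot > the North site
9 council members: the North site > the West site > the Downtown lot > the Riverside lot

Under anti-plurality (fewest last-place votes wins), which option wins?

the West site

Last-place votes: the Riverside lot 18, the West site 0, the North site 2, the Downtown lot 5.
the West site is ranked last by the fewest voters, so the West site wins.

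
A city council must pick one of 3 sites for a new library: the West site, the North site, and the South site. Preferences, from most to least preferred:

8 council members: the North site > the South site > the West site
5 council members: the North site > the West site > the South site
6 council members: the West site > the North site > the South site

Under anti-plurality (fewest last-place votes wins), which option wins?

Last-place votes: the West site 8, the North site 0, the South site 11.
the North site is ranked last by the fewest voters, so the North site wins.

the North site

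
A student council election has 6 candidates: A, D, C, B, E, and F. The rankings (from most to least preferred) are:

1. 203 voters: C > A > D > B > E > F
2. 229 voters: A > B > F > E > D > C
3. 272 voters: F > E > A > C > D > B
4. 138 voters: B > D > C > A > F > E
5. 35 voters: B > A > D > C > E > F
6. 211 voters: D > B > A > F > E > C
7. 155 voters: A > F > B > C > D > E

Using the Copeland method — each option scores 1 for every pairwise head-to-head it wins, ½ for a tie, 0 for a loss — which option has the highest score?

A: beats D, C, B, E, and F → score 5.
D: beats B and E; loses to A, C, and F → score 2.
C: beats D; loses to A, B, E, and F → score 1.
B: beats C, E, and F; loses to A and D → score 3.
E: beats C; loses to A, D, B, and F → score 1.
F: beats D, C, and E; loses to A and B → score 3.
A has the best pairwise record.

A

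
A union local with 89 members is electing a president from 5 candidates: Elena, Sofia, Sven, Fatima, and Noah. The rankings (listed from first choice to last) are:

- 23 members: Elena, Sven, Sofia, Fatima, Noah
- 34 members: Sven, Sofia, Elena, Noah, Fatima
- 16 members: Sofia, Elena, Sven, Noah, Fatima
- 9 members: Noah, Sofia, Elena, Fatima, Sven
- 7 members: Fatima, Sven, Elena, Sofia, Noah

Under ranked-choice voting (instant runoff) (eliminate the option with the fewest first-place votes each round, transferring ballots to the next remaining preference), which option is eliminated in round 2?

Noah

Round 1: Elena 23, Sofia 16, Sven 34, Fatima 7, Noah 9. Eliminate Fatima.
Round 2: Elena 23, Sofia 16, Sven 41, Noah 9. Eliminate Noah.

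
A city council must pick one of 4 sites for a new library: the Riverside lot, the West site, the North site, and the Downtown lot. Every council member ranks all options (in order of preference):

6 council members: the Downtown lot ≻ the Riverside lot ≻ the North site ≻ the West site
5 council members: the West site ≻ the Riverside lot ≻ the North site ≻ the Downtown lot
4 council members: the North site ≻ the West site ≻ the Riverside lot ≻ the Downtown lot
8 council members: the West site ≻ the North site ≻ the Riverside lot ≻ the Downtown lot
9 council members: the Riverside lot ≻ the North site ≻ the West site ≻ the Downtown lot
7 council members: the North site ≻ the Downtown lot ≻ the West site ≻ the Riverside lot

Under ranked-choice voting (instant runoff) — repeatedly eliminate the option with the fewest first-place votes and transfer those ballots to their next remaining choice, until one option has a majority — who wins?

the West site

Round 1: the Riverside lot 9, the West site 13, the North site 11, the Downtown lot 6. Eliminate the Downtown lot.
Round 2: the Riverside lot 15, the West site 13, the North site 11. Eliminate the North site.
Round 3: the Riverside lot 15, the West site 24. The West site has a majority.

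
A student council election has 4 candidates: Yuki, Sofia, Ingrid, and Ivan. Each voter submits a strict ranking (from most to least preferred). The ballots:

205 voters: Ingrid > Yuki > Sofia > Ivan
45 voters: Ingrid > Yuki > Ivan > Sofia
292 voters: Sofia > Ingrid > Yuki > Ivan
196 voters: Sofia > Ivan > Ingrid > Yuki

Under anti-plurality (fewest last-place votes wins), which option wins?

Last-place votes: Yuki 196, Sofia 45, Ingrid 0, Ivan 497.
Ingrid is ranked last by the fewest voters, so Ingrid wins.

Ingrid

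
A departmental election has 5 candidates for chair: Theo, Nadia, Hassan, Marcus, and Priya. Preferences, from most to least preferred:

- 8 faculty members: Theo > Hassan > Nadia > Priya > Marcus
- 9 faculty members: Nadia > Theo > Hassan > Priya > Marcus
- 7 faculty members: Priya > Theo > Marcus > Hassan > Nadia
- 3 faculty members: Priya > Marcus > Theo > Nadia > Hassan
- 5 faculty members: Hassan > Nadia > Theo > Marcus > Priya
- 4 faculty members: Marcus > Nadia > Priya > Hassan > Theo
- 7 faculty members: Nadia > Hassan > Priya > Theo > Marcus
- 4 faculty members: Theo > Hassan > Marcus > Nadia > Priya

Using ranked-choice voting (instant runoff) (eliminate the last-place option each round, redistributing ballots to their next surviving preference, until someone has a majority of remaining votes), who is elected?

Nadia

Round 1: Theo 12, Nadia 16, Hassan 5, Marcus 4, Priya 10. Eliminate Marcus.
Round 2: Theo 12, Nadia 20, Hassan 5, Priya 10. Eliminate Hassan.
Round 3: Theo 12, Nadia 25, Priya 10. Nadia has a majority.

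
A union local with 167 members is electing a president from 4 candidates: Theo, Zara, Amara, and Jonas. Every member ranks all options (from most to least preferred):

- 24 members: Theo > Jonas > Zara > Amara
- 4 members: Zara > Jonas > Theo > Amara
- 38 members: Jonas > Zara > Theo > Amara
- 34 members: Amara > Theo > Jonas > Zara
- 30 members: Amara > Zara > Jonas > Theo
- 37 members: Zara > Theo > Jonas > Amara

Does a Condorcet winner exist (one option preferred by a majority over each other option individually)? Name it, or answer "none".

Checking pairwise contests:
Zara beats Theo 109–58.
Jonas beats Zara 96–71.
Theo beats Amara 103–64.
Theo beats Jonas 95–72.
Every option loses at least one head-to-head, so there is no Condorcet winner.

none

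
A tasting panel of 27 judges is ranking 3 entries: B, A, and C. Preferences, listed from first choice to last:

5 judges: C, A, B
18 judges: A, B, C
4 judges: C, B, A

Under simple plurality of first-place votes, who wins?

First-place votes: B 0, A 18, C 9.
A has the most first-place votes.

A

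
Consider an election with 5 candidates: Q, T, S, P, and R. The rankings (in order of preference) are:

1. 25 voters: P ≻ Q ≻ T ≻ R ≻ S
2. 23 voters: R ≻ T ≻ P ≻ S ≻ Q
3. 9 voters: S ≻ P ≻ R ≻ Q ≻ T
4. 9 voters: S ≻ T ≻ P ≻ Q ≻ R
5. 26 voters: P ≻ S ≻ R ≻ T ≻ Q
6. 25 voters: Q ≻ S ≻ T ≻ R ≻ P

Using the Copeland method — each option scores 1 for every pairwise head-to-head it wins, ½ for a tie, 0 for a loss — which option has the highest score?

Q: beats T and R; loses to S and P → score 2.
T: beats R; loses to Q, S, and P → score 1.
S: beats Q, T, and R; loses to P → score 3.
P: beats Q, T, S, and R → score 4.
R: loses to Q, T, S, and P → score 0.
P has the best pairwise record.

P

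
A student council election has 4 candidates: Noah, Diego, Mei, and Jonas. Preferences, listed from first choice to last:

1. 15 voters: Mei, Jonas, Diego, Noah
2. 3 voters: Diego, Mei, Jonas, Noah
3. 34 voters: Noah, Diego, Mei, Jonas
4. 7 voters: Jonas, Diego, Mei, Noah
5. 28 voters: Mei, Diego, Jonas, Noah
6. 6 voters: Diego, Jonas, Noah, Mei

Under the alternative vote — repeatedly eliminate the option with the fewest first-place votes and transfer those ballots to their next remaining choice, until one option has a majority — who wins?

Mei

Round 1: Noah 34, Diego 9, Mei 43, Jonas 7. Eliminate Jonas.
Round 2: Noah 34, Diego 16, Mei 43. Eliminate Diego.
Round 3: Noah 40, Mei 53. Mei has a majority.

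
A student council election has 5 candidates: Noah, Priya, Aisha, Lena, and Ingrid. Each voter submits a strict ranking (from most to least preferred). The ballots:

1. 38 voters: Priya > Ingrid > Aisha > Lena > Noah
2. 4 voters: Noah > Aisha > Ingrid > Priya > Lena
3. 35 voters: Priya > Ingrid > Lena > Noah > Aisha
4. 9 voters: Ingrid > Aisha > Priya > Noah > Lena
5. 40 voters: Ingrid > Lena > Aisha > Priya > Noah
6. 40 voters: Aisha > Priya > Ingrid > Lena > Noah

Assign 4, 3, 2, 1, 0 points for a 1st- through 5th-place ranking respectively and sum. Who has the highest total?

Noah: 38·0 + 4·4 + 35·1 + 9·1 + 40·0 + 40·0 = 60
Priya: 38·4 + 4·1 + 35·4 + 9·2 + 40·1 + 40·3 = 474
Aisha: 38·2 + 4·3 + 35·0 + 9·3 + 40·2 + 40·4 = 355
Lena: 38·1 + 4·0 + 35·2 + 9·0 + 40·3 + 40·1 = 268
Ingrid: 38·3 + 4·2 + 35·3 + 9·4 + 40·4 + 40·2 = 503
Ingrid has the highest Borda score (503).

Ingrid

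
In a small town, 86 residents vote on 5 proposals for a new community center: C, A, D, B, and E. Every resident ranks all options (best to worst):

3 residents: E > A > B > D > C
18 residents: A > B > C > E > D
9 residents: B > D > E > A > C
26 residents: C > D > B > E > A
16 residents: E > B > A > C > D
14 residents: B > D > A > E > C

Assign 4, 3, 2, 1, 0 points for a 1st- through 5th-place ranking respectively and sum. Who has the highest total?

C: 3·0 + 18·2 + 9·0 + 26·4 + 16·1 + 14·0 = 156
A: 3·3 + 18·4 + 9·1 + 26·0 + 16·2 + 14·2 = 150
D: 3·1 + 18·0 + 9·3 + 26·3 + 16·0 + 14·3 = 150
B: 3·2 + 18·3 + 9·4 + 26·2 + 16·3 + 14·4 = 252
E: 3·4 + 18·1 + 9·2 + 26·1 + 16·4 + 14·1 = 152
B has the highest Borda score (252).

B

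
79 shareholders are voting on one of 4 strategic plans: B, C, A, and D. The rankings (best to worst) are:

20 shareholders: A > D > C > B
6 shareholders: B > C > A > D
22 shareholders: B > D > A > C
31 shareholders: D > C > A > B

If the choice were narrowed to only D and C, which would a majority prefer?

Voters preferring D to C: 73; preferring C to D: 6.
D wins the head-to-head.

D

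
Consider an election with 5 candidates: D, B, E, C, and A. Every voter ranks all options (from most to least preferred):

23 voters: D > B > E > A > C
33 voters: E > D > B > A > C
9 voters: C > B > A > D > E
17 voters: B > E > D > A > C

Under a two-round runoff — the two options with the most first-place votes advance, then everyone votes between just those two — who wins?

E

Round 1 first-place votes: D 23, B 17, E 33, C 9, A 0.
E and D advance.
Runoff: E is preferred to D by 50 voters; D by 32.
E wins the runoff.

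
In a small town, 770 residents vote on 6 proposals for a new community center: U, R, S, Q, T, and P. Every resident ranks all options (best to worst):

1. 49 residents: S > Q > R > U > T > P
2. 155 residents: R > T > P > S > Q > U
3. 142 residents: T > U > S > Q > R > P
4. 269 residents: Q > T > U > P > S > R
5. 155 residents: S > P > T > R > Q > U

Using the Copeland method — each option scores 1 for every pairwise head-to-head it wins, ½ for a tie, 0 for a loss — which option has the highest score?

T

U: beats R, S, and P; loses to Q and T → score 3.
R: loses to U, S, Q, T, and P → score 0.
S: beats R and Q; loses to U, T, and P → score 2.
Q: beats U, R, and P; loses to S and T → score 3.
T: beats U, R, S, Q, and P → score 5.
P: beats R and S; loses to U, Q, and T → score 2.
T has the best pairwise record.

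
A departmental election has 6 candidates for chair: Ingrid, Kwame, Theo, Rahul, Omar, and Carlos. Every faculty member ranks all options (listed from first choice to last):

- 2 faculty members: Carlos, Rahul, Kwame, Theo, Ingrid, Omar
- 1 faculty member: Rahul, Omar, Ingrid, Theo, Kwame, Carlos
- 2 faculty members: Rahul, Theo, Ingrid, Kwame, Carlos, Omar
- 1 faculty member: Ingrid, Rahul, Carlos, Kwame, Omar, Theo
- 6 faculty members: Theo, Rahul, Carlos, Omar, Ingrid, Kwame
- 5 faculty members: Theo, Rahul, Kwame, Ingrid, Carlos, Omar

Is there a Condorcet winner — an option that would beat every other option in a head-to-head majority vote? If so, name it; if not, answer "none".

Theo vs Ingrid: 15–2 for Theo.
Theo vs Kwame: 14–3 for Theo.
Theo vs Rahul: 11–6 for Theo.
Theo vs Omar: 15–2 for Theo.
Theo vs Carlos: 14–3 for Theo.
Theo beats every other option head-to-head.

Theo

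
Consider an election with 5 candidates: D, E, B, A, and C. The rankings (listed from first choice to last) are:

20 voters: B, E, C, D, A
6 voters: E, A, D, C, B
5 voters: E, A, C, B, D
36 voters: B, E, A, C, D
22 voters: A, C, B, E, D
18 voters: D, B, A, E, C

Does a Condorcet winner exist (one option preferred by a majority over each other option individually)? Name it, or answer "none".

B vs D: 83–24 for B.
B vs E: 96–11 for B.
B vs A: 74–33 for B.
B vs C: 74–33 for B.
B beats every other option head-to-head.

B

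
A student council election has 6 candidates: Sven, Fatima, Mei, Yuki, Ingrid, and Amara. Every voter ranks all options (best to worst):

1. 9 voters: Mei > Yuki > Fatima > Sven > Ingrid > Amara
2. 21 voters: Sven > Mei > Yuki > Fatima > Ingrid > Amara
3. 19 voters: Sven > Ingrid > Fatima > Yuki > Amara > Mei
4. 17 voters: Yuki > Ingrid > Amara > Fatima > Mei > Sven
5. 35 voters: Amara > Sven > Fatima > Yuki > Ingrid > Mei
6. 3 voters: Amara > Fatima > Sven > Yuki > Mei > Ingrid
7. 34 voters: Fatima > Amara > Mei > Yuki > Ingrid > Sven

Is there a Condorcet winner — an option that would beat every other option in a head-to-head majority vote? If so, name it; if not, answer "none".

Checking pairwise contests:
Amara beats Sven 89–49.
Sven beats Fatima 75–63.
Sven beats Mei 78–60.
Sven beats Yuki 78–60.
Sven beats Ingrid 87–51.
Fatima beats Amara 83–55.
Every option loses at least one head-to-head, so there is no Condorcet winner.

none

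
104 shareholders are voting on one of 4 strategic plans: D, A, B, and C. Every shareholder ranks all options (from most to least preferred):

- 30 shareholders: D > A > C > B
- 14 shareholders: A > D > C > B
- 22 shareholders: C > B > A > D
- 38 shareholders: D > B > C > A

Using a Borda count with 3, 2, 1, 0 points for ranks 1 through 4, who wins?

D

D: 30·3 + 14·2 + 22·0 + 38·3 = 232
A: 30·2 + 14·3 + 22·1 + 38·0 = 124
B: 30·0 + 14·0 + 22·2 + 38·2 = 120
C: 30·1 + 14·1 + 22·3 + 38·1 = 148
D has the highest Borda score (232).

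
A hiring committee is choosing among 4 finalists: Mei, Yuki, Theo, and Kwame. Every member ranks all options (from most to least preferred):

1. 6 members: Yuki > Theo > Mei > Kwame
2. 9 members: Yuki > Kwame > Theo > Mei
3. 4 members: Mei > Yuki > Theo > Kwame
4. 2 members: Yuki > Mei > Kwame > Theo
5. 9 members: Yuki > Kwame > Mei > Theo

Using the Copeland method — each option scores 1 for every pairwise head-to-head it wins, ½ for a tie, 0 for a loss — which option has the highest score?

Mei: ties Theo; loses to Yuki and Kwame → score 0.5.
Yuki: beats Mei, Theo, and Kwame → score 3.
Theo: ties Mei; loses to Yuki and Kwame → score 0.5.
Kwame: beats Mei and Theo; loses to Yuki → score 2.
Yuki has the best pairwise record.

Yuki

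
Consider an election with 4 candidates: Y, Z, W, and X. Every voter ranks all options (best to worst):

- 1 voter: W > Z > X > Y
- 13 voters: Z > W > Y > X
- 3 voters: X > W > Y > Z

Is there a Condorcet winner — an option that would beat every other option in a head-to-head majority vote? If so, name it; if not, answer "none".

Z

Z vs Y: 14–3 for Z.
Z vs W: 13–4 for Z.
Z vs X: 14–3 for Z.
Z beats every other option head-to-head.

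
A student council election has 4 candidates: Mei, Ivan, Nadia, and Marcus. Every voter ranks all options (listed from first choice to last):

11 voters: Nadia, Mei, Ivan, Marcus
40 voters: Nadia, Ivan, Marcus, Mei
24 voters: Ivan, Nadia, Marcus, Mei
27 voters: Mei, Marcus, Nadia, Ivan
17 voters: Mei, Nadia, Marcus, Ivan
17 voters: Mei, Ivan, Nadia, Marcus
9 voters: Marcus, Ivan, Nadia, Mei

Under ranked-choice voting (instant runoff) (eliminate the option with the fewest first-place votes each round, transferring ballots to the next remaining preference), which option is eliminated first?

Round 1: Mei 61, Ivan 24, Nadia 51, Marcus 9. Eliminate Marcus.

Marcus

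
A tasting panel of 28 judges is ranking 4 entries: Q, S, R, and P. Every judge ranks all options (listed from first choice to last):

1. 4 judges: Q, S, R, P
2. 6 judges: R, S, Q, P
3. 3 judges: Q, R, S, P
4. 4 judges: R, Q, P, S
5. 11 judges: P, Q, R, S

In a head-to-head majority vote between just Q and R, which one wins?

Voters preferring Q to R: 18; preferring R to Q: 10.
Q wins the head-to-head.

Q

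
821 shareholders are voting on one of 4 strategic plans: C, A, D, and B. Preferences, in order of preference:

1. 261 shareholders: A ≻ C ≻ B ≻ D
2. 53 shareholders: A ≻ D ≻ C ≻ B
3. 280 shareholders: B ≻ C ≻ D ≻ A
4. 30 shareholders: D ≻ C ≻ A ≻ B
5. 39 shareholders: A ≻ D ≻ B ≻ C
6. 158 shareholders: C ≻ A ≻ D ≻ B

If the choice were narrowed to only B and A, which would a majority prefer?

Voters preferring B to A: 280; preferring A to B: 541.
A wins the head-to-head.

A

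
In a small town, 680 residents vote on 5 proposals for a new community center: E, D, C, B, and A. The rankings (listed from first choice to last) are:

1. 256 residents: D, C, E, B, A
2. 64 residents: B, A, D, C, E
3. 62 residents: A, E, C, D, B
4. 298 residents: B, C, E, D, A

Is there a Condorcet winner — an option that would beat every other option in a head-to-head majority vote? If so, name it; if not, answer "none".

B vs E: 362–318 for B.
B vs D: 362–318 for B.
B vs C: 362–318 for B.
B vs A: 618–62 for B.
B beats every other option head-to-head.

B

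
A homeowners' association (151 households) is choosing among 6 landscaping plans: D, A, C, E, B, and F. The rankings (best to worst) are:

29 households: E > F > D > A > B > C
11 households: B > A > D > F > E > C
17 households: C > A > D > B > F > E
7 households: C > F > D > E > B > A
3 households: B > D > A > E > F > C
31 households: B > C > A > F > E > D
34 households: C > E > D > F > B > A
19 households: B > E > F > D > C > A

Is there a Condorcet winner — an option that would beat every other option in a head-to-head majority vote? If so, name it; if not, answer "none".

Checking pairwise contests:
C beats D 89–62.
D beats A 92–59.
B beats C 93–58.
C beats E 89–62.
D beats B 87–64.
C beats F 89–62.
Every option loses at least one head-to-head, so there is no Condorcet winner.

none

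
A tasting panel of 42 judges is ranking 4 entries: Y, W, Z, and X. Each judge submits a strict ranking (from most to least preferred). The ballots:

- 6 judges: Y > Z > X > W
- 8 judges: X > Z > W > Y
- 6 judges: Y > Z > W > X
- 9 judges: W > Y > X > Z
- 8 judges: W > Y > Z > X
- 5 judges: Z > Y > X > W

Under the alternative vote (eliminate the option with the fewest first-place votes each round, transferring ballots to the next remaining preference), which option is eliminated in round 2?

X

Round 1: Y 12, W 17, Z 5, X 8. Eliminate Z.
Round 2: Y 17, W 17, X 8. Eliminate X.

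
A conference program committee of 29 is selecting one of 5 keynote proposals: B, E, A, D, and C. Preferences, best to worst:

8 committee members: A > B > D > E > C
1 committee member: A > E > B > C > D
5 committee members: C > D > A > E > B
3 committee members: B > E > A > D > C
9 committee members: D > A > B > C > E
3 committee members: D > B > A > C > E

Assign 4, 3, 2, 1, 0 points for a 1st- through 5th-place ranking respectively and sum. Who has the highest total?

A

B: 8·3 + 1·2 + 5·0 + 3·4 + 9·2 + 3·3 = 65
E: 8·1 + 1·3 + 5·1 + 3·3 + 9·0 + 3·0 = 25
A: 8·4 + 1·4 + 5·2 + 3·2 + 9·3 + 3·2 = 85
D: 8·2 + 1·0 + 5·3 + 3·1 + 9·4 + 3·4 = 82
C: 8·0 + 1·1 + 5·4 + 3·0 + 9·1 + 3·1 = 33
A has the highest Borda score (85).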